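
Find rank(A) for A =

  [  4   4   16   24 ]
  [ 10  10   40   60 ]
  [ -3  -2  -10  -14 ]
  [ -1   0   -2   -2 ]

Multiply ρ1 by 1/4.
  [  1   1    4    6 ]
  [ 10  10   40   60 ]
  [ -3  -2  -10  -14 ]
  [ -1   0   -2   -2 ]
Subtract 10 times ρ1 from ρ2.
  [  1   1    4    6 ]
  [  0   0    0    0 ]
  [ -3  -2  -10  -14 ]
  [ -1   0   -2   -2 ]
Add 3 times ρ1 to ρ3.
  [  1  1   4   6 ]
  [  0  0   0   0 ]
  [  0  1   2   4 ]
  [ -1  0  -2  -2 ]
Add ρ1 to ρ4.
  [ 1  1  4  6 ]
  [ 0  0  0  0 ]
  [ 0  1  2  4 ]
  [ 0  1  2  4 ]
Swap ρ2 and ρ3.
  [ 1  1  4  6 ]
  [ 0  1  2  4 ]
  [ 0  0  0  0 ]
  [ 0  1  2  4 ]
Subtract ρ2 from ρ4.
  [ 1  1  4  6 ]
  [ 0  1  2  4 ]
  [ 0  0  0  0 ]
  [ 0  0  0  0 ]
Subtract ρ2 from ρ1.
  [ 1  0  2  2 ]
  [ 0  1  2  4 ]
  [ 0  0  0  0 ]
  [ 0  0  0  0 ]
The reduced form has 2 nonzero rows.

rank = 2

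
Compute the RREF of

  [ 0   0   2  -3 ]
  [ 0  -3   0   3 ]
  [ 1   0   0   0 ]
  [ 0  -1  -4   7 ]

[[1, 0, 0, 0], [0, 1, 0, -1], [0, 0, 1, -3/2], [0, 0, 0, 0]]

r1 <-> r3
  [ 1   0   0   0 ]
  [ 0  -3   0   3 ]
  [ 0   0   2  -3 ]
  [ 0  -1  -4   7 ]
r2 := -1/3·r2
  [ 1   0   0   0 ]
  [ 0   1   0  -1 ]
  [ 0   0   2  -3 ]
  [ 0  -1  -4   7 ]
r4 := r4 + r2
  [ 1  0   0   0 ]
  [ 0  1   0  -1 ]
  [ 0  0   2  -3 ]
  [ 0  0  -4   6 ]
r3 := 1/2·r3
  [ 1  0   0     0 ]
  [ 0  1   0    -1 ]
  [ 0  0   1  -3/2 ]
  [ 0  0  -4     6 ]
r4 := r4 + 4·r3
  [ 1  0  0     0 ]
  [ 0  1  0    -1 ]
  [ 0  0  1  -3/2 ]
  [ 0  0  0     0 ]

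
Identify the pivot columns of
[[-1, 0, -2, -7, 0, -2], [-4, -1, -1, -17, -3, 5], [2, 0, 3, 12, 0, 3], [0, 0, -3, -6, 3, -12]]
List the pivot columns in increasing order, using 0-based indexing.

R1 := -1·R1
  [  1   0   2    7   0    2 ]
  [ -4  -1  -1  -17  -3    5 ]
  [  2   0   3   12   0    3 ]
  [  0   0  -3   -6   3  -12 ]
R2 := R2 + 4·R1
  [ 1   0   2   7   0    2 ]
  [ 0  -1   7  11  -3   13 ]
  [ 2   0   3  12   0    3 ]
  [ 0   0  -3  -6   3  -12 ]
R3 := R3 − 2·R1
  [ 1   0   2   7   0    2 ]
  [ 0  -1   7  11  -3   13 ]
  [ 0   0  -1  -2   0   -1 ]
  [ 0   0  -3  -6   3  -12 ]
R2 := -1·R2
  [ 1  0   2    7  0    2 ]
  [ 0  1  -7  -11  3  -13 ]
  [ 0  0  -1   -2  0   -1 ]
  [ 0  0  -3   -6  3  -12 ]
R3 := -1·R3
  [ 1  0   2    7  0    2 ]
  [ 0  1  -7  -11  3  -13 ]
  [ 0  0   1    2  0    1 ]
  [ 0  0  -3   -6  3  -12 ]
R4 := R4 + 3·R3
  [ 1  0   2    7  0    2 ]
  [ 0  1  -7  -11  3  -13 ]
  [ 0  0   1    2  0    1 ]
  [ 0  0   0    0  3   -9 ]
R4 := 1/3·R4
  [ 1  0   2    7  0    2 ]
  [ 0  1  -7  -11  3  -13 ]
  [ 0  0   1    2  0    1 ]
  [ 0  0   0    0  1   -3 ]
R2 := R2 − 3·R4
  [ 1  0   2    7  0   2 ]
  [ 0  1  -7  -11  0  -4 ]
  [ 0  0   1    2  0   1 ]
  [ 0  0   0    0  1  -3 ]
R2 := R2 + 7·R3
  [ 1  0  2  7  0   2 ]
  [ 0  1  0  3  0   3 ]
  [ 0  0  1  2  0   1 ]
  [ 0  0  0  0  1  -3 ]
R1 := R1 − 2·R3
  [ 1  0  0  3  0   0 ]
  [ 0  1  0  3  0   3 ]
  [ 0  0  1  2  0   1 ]
  [ 0  0  0  0  1  -3 ]
Pivot columns are the columns containing a leading 1.

0, 1, 2, 4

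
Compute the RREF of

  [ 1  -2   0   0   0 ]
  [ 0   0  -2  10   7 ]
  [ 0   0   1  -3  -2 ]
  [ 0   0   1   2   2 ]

[[1, -2, 0, 0, 0], [0, 0, 1, 0, 0], [0, 0, 0, 1, 0], [0, 0, 0, 0, 1]]

ρ2 -> -1/2·ρ2
  [ 1  -2  0   0     0 ]
  [ 0   0  1  -5  -7/2 ]
  [ 0   0  1  -3    -2 ]
  [ 0   0  1   2     2 ]
ρ3 -> ρ3 − ρ2
  [ 1  -2  0   0     0 ]
  [ 0   0  1  -5  -7/2 ]
  [ 0   0  0   2   3/2 ]
  [ 0   0  1   2     2 ]
ρ4 -> ρ4 − ρ2
  [ 1  -2  0   0     0 ]
  [ 0   0  1  -5  -7/2 ]
  [ 0   0  0   2   3/2 ]
  [ 0   0  0   7  11/2 ]
ρ3 -> 1/2·ρ3
  [ 1  -2  0   0     0 ]
  [ 0   0  1  -5  -7/2 ]
  [ 0   0  0   1   3/4 ]
  [ 0   0  0   7  11/2 ]
ρ4 -> ρ4 − 7·ρ3
  [ 1  -2  0   0     0 ]
  [ 0   0  1  -5  -7/2 ]
  [ 0   0  0   1   3/4 ]
  [ 0   0  0   0   1/4 ]
ρ4 -> 4·ρ4
  [ 1  -2  0   0     0 ]
  [ 0   0  1  -5  -7/2 ]
  [ 0   0  0   1   3/4 ]
  [ 0   0  0   0     1 ]
ρ3 -> ρ3 − 3/4·ρ4
  [ 1  -2  0   0     0 ]
  [ 0   0  1  -5  -7/2 ]
  [ 0   0  0   1     0 ]
  [ 0   0  0   0     1 ]
ρ2 -> ρ2 + 7/2·ρ4
  [ 1  -2  0   0  0 ]
  [ 0   0  1  -5  0 ]
  [ 0   0  0   1  0 ]
  [ 0   0  0   0  1 ]
ρ2 -> ρ2 + 5·ρ3
  [ 1  -2  0  0  0 ]
  [ 0   0  1  0  0 ]
  [ 0   0  0  1  0 ]
  [ 0   0  0  0  1 ]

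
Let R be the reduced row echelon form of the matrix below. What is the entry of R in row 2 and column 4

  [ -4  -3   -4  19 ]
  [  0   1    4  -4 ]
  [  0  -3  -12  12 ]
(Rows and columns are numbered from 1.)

-4

R1 → -1/4·R1
  [ 1  3/4    1  -19/4 ]
  [ 0    1    4     -4 ]
  [ 0   -3  -12     12 ]
R3 → R3 + 3·R2
  [ 1  3/4  1  -19/4 ]
  [ 0    1  4     -4 ]
  [ 0    0  0      0 ]
R1 → R1 − 3/4·R2
  [ 1  0  -2  -7/4 ]
  [ 0  1   4    -4 ]
  [ 0  0   0     0 ]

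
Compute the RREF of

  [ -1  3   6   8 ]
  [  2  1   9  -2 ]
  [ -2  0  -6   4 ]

Multiply r1 by -1.
Subtract 2 times r1 from r2.
Add 2 times r1 to r3.
Multiply r2 by 1/7.
Add 6 times r2 to r3.
Add 3 times r2 to r1.

[[1, 0, 3, -2], [0, 1, 3, 2], [0, 0, 0, 0]]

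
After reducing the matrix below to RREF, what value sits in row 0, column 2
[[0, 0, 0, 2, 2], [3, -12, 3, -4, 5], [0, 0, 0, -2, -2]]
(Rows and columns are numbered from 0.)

Swap r1 and r2.
  [ 3  -12  3  -4   5 ]
  [ 0    0  0   2   2 ]
  [ 0    0  0  -2  -2 ]
Multiply r1 by 1/3.
  [ 1  -4  1  -4/3  5/3 ]
  [ 0   0  0     2    2 ]
  [ 0   0  0    -2   -2 ]
Multiply r2 by 1/2.
  [ 1  -4  1  -4/3  5/3 ]
  [ 0   0  0     1    1 ]
  [ 0   0  0    -2   -2 ]
Add 2 times r2 to r3.
  [ 1  -4  1  -4/3  5/3 ]
  [ 0   0  0     1    1 ]
  [ 0   0  0     0    0 ]
Add 4/3 times r2 to r1.
  [ 1  -4  1  0  3 ]
  [ 0   0  0  1  1 ]
  [ 0   0  0  0  0 ]

1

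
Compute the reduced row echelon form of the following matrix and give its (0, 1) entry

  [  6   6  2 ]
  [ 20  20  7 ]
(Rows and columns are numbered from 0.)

1

ρ1 := 1/6·ρ1
  [  1   1  1/3 ]
  [ 20  20    7 ]
ρ2 := ρ2 − 20·ρ1
  [ 1  1  1/3 ]
  [ 0  0  1/3 ]
ρ2 := 3·ρ2
  [ 1  1  1/3 ]
  [ 0  0    1 ]
ρ1 := ρ1 − 1/3·ρ2
  [ 1  1  0 ]
  [ 0  0  1 ]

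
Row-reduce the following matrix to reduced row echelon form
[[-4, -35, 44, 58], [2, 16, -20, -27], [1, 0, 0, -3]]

R1 ← -1/4·R1
R2 ← R2 − 2·R1
R3 ← R3 − R1
R2 ← -2/3·R2
R3 ← R3 + 35/4·R2
R3 ← -3/2·R3
R2 ← R2 + 4/3·R3
R1 ← R1 + 11·R3
R1 ← R1 − 35/4·R2

[[1, 0, 0, -3], [0, 1, 0, -1], [0, 0, 1, 1/4]]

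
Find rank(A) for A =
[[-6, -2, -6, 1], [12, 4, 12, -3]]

ρ1 ← -1/6·ρ1
  [  1  1/3   1  -1/6 ]
  [ 12    4  12    -3 ]
ρ2 ← ρ2 − 12·ρ1
  [ 1  1/3  1  -1/6 ]
  [ 0    0  0    -1 ]
ρ2 ← -1·ρ2
  [ 1  1/3  1  -1/6 ]
  [ 0    0  0     1 ]
ρ1 ← ρ1 + 1/6·ρ2
  [ 1  1/3  1  0 ]
  [ 0    0  0  1 ]
The reduced form has 2 nonzero rows.

rank = 2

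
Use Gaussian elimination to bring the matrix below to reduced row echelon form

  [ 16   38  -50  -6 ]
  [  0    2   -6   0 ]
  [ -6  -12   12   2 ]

r1 := 1/16·r1
  [  1  19/8  -25/8  -3/8 ]
  [  0     2     -6     0 ]
  [ -6   -12     12     2 ]
r3 := r3 + 6·r1
  [ 1  19/8  -25/8  -3/8 ]
  [ 0     2     -6     0 ]
  [ 0   9/4  -27/4  -1/4 ]
r2 := 1/2·r2
  [ 1  19/8  -25/8  -3/8 ]
  [ 0     1     -3     0 ]
  [ 0   9/4  -27/4  -1/4 ]
r3 := r3 − 9/4·r2
  [ 1  19/8  -25/8  -3/8 ]
  [ 0     1     -3     0 ]
  [ 0     0      0  -1/4 ]
r3 := -4·r3
  [ 1  19/8  -25/8  -3/8 ]
  [ 0     1     -3     0 ]
  [ 0     0      0     1 ]
r1 := r1 + 3/8·r3
  [ 1  19/8  -25/8  0 ]
  [ 0     1     -3  0 ]
  [ 0     0      0  1 ]
r1 := r1 − 19/8·r2
  [ 1  0   4  0 ]
  [ 0  1  -3  0 ]
  [ 0  0   0  1 ]

[[1, 0, 4, 0], [0, 1, -3, 0], [0, 0, 0, 1]]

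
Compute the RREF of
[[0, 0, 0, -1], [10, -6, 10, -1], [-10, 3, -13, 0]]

r1 <-> r2
  [  10  -6   10  -1 ]
  [   0   0    0  -1 ]
  [ -10   3  -13   0 ]
r1 ← 1/10·r1
  [   1  -3/5    1  -1/10 ]
  [   0     0    0     -1 ]
  [ -10     3  -13      0 ]
r3 ← r3 + 10·r1
  [ 1  -3/5   1  -1/10 ]
  [ 0     0   0     -1 ]
  [ 0    -3  -3     -1 ]
r2 <-> r3
  [ 1  -3/5   1  -1/10 ]
  [ 0    -3  -3     -1 ]
  [ 0     0   0     -1 ]
r2 ← -1/3·r2
  [ 1  -3/5  1  -1/10 ]
  [ 0     1  1    1/3 ]
  [ 0     0  0     -1 ]
r3 ← -1·r3
  [ 1  -3/5  1  -1/10 ]
  [ 0     1  1    1/3 ]
  [ 0     0  0      1 ]
r2 ← r2 − 1/3·r3
  [ 1  -3/5  1  -1/10 ]
  [ 0     1  1      0 ]
  [ 0     0  0      1 ]
r1 ← r1 + 1/10·r3
  [ 1  -3/5  1  0 ]
  [ 0     1  1  0 ]
  [ 0     0  0  1 ]
r1 ← r1 + 3/5·r2
  [ 1  0  8/5  0 ]
  [ 0  1    1  0 ]
  [ 0  0    0  1 ]

[[1, 0, 8/5, 0], [0, 1, 1, 0], [0, 0, 0, 1]]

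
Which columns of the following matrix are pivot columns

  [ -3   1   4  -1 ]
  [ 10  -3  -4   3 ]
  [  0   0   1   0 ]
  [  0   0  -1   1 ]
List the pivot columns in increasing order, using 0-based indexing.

0, 1, 2, 3

ρ1 := -1/3·ρ1
ρ2 := ρ2 − 10·ρ1
ρ2 := 3·ρ2
ρ4 := ρ4 + ρ3
ρ2 := ρ2 + ρ4
ρ1 := ρ1 − 1/3·ρ4
ρ2 := ρ2 − 28·ρ3
ρ1 := ρ1 + 4/3·ρ3
ρ1 := ρ1 + 1/3·ρ2
Pivot columns are the columns containing a leading 1.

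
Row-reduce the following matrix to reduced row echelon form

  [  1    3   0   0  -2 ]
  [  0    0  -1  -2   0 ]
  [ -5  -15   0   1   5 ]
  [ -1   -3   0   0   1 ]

[[1, 3, 0, 0, 0], [0, 0, 1, 0, 0], [0, 0, 0, 1, 0], [0, 0, 0, 0, 1]]

R3 ← R3 + 5·R1
R4 ← R4 + R1
R2 ← -1·R2
R4 ← -1·R4
R3 ← R3 + 5·R4
R1 ← R1 + 2·R4
R2 ← R2 − 2·R3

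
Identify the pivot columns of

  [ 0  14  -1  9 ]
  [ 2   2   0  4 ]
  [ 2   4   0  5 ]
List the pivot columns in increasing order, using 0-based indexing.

0, 1, 2

Swap R1 and R2.
  [ 2   2   0  4 ]
  [ 0  14  -1  9 ]
  [ 2   4   0  5 ]
Multiply R1 by 1/2.
  [ 1   1   0  2 ]
  [ 0  14  -1  9 ]
  [ 2   4   0  5 ]
Subtract 2 times R1 from R3.
  [ 1   1   0  2 ]
  [ 0  14  -1  9 ]
  [ 0   2   0  1 ]
Multiply R2 by 1/14.
  [ 1  1      0     2 ]
  [ 0  1  -1/14  9/14 ]
  [ 0  2      0     1 ]
Subtract 2 times R2 from R3.
  [ 1  1      0     2 ]
  [ 0  1  -1/14  9/14 ]
  [ 0  0    1/7  -2/7 ]
Multiply R3 by 7.
  [ 1  1      0     2 ]
  [ 0  1  -1/14  9/14 ]
  [ 0  0      1    -2 ]
Add 1/14 times R3 to R2.
  [ 1  1  0    2 ]
  [ 0  1  0  1/2 ]
  [ 0  0  1   -2 ]
Subtract R2 from R1.
  [ 1  0  0  3/2 ]
  [ 0  1  0  1/2 ]
  [ 0  0  1   -2 ]
Pivot columns are the columns containing a leading 1.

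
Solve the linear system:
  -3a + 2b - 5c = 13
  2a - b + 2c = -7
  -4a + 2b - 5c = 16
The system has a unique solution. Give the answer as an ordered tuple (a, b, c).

Form the augmented matrix and row-reduce:
  [ -3   2  -5  |  13 ]
  [  2  -1   2  |  -7 ]
  [ -4   2  -5  |  16 ]
R1 -> -1/3·R1
R2 -> R2 − 2·R1
R3 -> R3 + 4·R1
R2 -> 3·R2
R3 -> R3 + 2/3·R2
R3 -> -1·R3
R2 -> R2 + 4·R3
R1 -> R1 − 5/3·R3
R1 -> R1 + 2/3·R2
Reading off the last column: a = -3, b = -3, c = -2.

(-3, -3, -2)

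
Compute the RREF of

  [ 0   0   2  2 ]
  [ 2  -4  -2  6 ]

R1 <-> R2
  [ 2  -4  -2  6 ]
  [ 0   0   2  2 ]
R1 ← 1/2·R1
  [ 1  -2  -1  3 ]
  [ 0   0   2  2 ]
R2 ← 1/2·R2
  [ 1  -2  -1  3 ]
  [ 0   0   1  1 ]
R1 ← R1 + R2
  [ 1  -2  0  4 ]
  [ 0   0  1  1 ]

[[1, -2, 0, 4], [0, 0, 1, 1]]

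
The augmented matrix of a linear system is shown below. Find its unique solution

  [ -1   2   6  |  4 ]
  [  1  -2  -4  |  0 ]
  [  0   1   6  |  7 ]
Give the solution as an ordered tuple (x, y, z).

(-2, -5, 2)

r1 := -1·r1
r2 := r2 − r1
r2 <-> r3
r3 := 1/2·r3
r2 := r2 − 6·r3
r1 := r1 + 6·r3
r1 := r1 + 2·r2
Reading off the last column: x = -2, y = -5, z = 2.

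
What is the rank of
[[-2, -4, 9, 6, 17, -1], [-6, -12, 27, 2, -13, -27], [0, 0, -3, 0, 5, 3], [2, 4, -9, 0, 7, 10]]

rank = 3

R1 -> -1/2·R1
  [  1    2  -9/2  -3  -17/2  1/2 ]
  [ -6  -12    27   2    -13  -27 ]
  [  0    0    -3   0      5    3 ]
  [  2    4    -9   0      7   10 ]
R2 -> R2 + 6·R1
  [ 1  2  -9/2   -3  -17/2  1/2 ]
  [ 0  0     0  -16    -64  -24 ]
  [ 0  0    -3    0      5    3 ]
  [ 2  4    -9    0      7   10 ]
R4 -> R4 − 2·R1
  [ 1  2  -9/2   -3  -17/2  1/2 ]
  [ 0  0     0  -16    -64  -24 ]
  [ 0  0    -3    0      5    3 ]
  [ 0  0     0    6     24    9 ]
R2 <-> R3
  [ 1  2  -9/2   -3  -17/2  1/2 ]
  [ 0  0    -3    0      5    3 ]
  [ 0  0     0  -16    -64  -24 ]
  [ 0  0     0    6     24    9 ]
R2 -> -1/3·R2
  [ 1  2  -9/2   -3  -17/2  1/2 ]
  [ 0  0     1    0   -5/3   -1 ]
  [ 0  0     0  -16    -64  -24 ]
  [ 0  0     0    6     24    9 ]
R3 -> -1/16·R3
  [ 1  2  -9/2  -3  -17/2  1/2 ]
  [ 0  0     1   0   -5/3   -1 ]
  [ 0  0     0   1      4  3/2 ]
  [ 0  0     0   6     24    9 ]
R4 -> R4 − 6·R3
  [ 1  2  -9/2  -3  -17/2  1/2 ]
  [ 0  0     1   0   -5/3   -1 ]
  [ 0  0     0   1      4  3/2 ]
  [ 0  0     0   0      0    0 ]
R1 -> R1 + 3·R3
  [ 1  2  -9/2  0   7/2    5 ]
  [ 0  0     1  0  -5/3   -1 ]
  [ 0  0     0  1     4  3/2 ]
  [ 0  0     0  0     0    0 ]
R1 -> R1 + 9/2·R2
  [ 1  2  0  0    -4  1/2 ]
  [ 0  0  1  0  -5/3   -1 ]
  [ 0  0  0  1     4  3/2 ]
  [ 0  0  0  0     0    0 ]
The reduced form has 3 nonzero rows.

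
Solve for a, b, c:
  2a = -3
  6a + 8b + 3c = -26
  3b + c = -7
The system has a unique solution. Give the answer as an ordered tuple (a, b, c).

(-3/2, -4, 5)

Form the augmented matrix and row-reduce:
  [ 2  0  0  |   -3 ]
  [ 6  8  3  |  -26 ]
  [ 0  3  1  |   -7 ]
ρ1 -> 1/2·ρ1
  [ 1  0  0  |  -3/2 ]
  [ 6  8  3  |   -26 ]
  [ 0  3  1  |    -7 ]
ρ2 -> ρ2 − 6·ρ1
  [ 1  0  0  |  -3/2 ]
  [ 0  8  3  |   -17 ]
  [ 0  3  1  |    -7 ]
ρ2 -> 1/8·ρ2
  [ 1  0    0  |   -3/2 ]
  [ 0  1  3/8  |  -17/8 ]
  [ 0  3    1  |     -7 ]
ρ3 -> ρ3 − 3·ρ2
  [ 1  0     0  |   -3/2 ]
  [ 0  1   3/8  |  -17/8 ]
  [ 0  0  -1/8  |   -5/8 ]
ρ3 -> -8·ρ3
  [ 1  0    0  |   -3/2 ]
  [ 0  1  3/8  |  -17/8 ]
  [ 0  0    1  |      5 ]
ρ2 -> ρ2 − 3/8·ρ3
  [ 1  0  0  |  -3/2 ]
  [ 0  1  0  |    -4 ]
  [ 0  0  1  |     5 ]
Reading off the last column: a = -3/2, b = -4, c = 5.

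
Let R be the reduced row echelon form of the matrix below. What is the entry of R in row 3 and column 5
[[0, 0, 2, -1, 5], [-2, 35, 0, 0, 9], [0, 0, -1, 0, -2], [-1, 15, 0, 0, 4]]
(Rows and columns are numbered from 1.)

R1 ↔ R2
  [ -2  35   0   0   9 ]
  [  0   0   2  -1   5 ]
  [  0   0  -1   0  -2 ]
  [ -1  15   0   0   4 ]
R1 := -1/2·R1
  [  1  -35/2   0   0  -9/2 ]
  [  0      0   2  -1     5 ]
  [  0      0  -1   0    -2 ]
  [ -1     15   0   0     4 ]
R4 := R4 + R1
  [ 1  -35/2   0   0  -9/2 ]
  [ 0      0   2  -1     5 ]
  [ 0      0  -1   0    -2 ]
  [ 0   -5/2   0   0  -1/2 ]
R2 ↔ R4
  [ 1  -35/2   0   0  -9/2 ]
  [ 0   -5/2   0   0  -1/2 ]
  [ 0      0  -1   0    -2 ]
  [ 0      0   2  -1     5 ]
R2 := -2/5·R2
  [ 1  -35/2   0   0  -9/2 ]
  [ 0      1   0   0   1/5 ]
  [ 0      0  -1   0    -2 ]
  [ 0      0   2  -1     5 ]
R3 := -1·R3
  [ 1  -35/2  0   0  -9/2 ]
  [ 0      1  0   0   1/5 ]
  [ 0      0  1   0     2 ]
  [ 0      0  2  -1     5 ]
R4 := R4 − 2·R3
  [ 1  -35/2  0   0  -9/2 ]
  [ 0      1  0   0   1/5 ]
  [ 0      0  1   0     2 ]
  [ 0      0  0  -1     1 ]
R4 := -1·R4
  [ 1  -35/2  0  0  -9/2 ]
  [ 0      1  0  0   1/5 ]
  [ 0      0  1  0     2 ]
  [ 0      0  0  1    -1 ]
R1 := R1 + 35/2·R2
  [ 1  0  0  0   -1 ]
  [ 0  1  0  0  1/5 ]
  [ 0  0  1  0    2 ]
  [ 0  0  0  1   -1 ]

2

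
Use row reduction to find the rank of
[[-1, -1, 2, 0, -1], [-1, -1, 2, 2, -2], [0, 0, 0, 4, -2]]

rank = 2

R1 → -1·R1
  [  1   1  -2  0   1 ]
  [ -1  -1   2  2  -2 ]
  [  0   0   0  4  -2 ]
R2 → R2 + R1
  [ 1  1  -2  0   1 ]
  [ 0  0   0  2  -1 ]
  [ 0  0   0  4  -2 ]
R2 → 1/2·R2
  [ 1  1  -2  0     1 ]
  [ 0  0   0  1  -1/2 ]
  [ 0  0   0  4    -2 ]
R3 → R3 − 4·R2
  [ 1  1  -2  0     1 ]
  [ 0  0   0  1  -1/2 ]
  [ 0  0   0  0     0 ]
The reduced form has 2 nonzero rows.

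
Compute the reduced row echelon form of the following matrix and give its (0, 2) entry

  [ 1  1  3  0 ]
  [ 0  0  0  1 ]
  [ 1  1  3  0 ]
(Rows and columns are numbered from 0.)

ρ3 ← ρ3 − ρ1
  [ 1  1  3  0 ]
  [ 0  0  0  1 ]
  [ 0  0  0  0 ]

3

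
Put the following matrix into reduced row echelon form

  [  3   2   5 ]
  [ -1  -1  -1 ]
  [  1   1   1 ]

[[1, 0, 3], [0, 1, -2], [0, 0, 0]]

Multiply R1 by 1/3.
  [  1  2/3  5/3 ]
  [ -1   -1   -1 ]
  [  1    1    1 ]
Add R1 to R2.
  [ 1   2/3  5/3 ]
  [ 0  -1/3  2/3 ]
  [ 1     1    1 ]
Subtract R1 from R3.
  [ 1   2/3   5/3 ]
  [ 0  -1/3   2/3 ]
  [ 0   1/3  -2/3 ]
Multiply R2 by -3.
  [ 1  2/3   5/3 ]
  [ 0    1    -2 ]
  [ 0  1/3  -2/3 ]
Subtract 1/3 times R2 from R3.
  [ 1  2/3  5/3 ]
  [ 0    1   -2 ]
  [ 0    0    0 ]
Subtract 2/3 times R2 from R1.
  [ 1  0   3 ]
  [ 0  1  -2 ]
  [ 0  0   0 ]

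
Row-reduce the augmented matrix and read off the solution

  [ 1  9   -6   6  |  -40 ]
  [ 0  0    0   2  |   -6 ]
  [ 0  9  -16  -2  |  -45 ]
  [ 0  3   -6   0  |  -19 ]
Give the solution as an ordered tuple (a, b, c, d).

R2 <-> R3
  [ 1  9   -6   6  |  -40 ]
  [ 0  9  -16  -2  |  -45 ]
  [ 0  0    0   2  |   -6 ]
  [ 0  3   -6   0  |  -19 ]
R2 := 1/9·R2
  [ 1  9     -6     6  |  -40 ]
  [ 0  1  -16/9  -2/9  |   -5 ]
  [ 0  0      0     2  |   -6 ]
  [ 0  3     -6     0  |  -19 ]
R4 := R4 − 3·R2
  [ 1  9     -6     6  |  -40 ]
  [ 0  1  -16/9  -2/9  |   -5 ]
  [ 0  0      0     2  |   -6 ]
  [ 0  0   -2/3   2/3  |   -4 ]
R3 <-> R4
  [ 1  9     -6     6  |  -40 ]
  [ 0  1  -16/9  -2/9  |   -5 ]
  [ 0  0   -2/3   2/3  |   -4 ]
  [ 0  0      0     2  |   -6 ]
R3 := -3/2·R3
  [ 1  9     -6     6  |  -40 ]
  [ 0  1  -16/9  -2/9  |   -5 ]
  [ 0  0      1    -1  |    6 ]
  [ 0  0      0     2  |   -6 ]
R4 := 1/2·R4
  [ 1  9     -6     6  |  -40 ]
  [ 0  1  -16/9  -2/9  |   -5 ]
  [ 0  0      1    -1  |    6 ]
  [ 0  0      0     1  |   -3 ]
R3 := R3 + R4
  [ 1  9     -6     6  |  -40 ]
  [ 0  1  -16/9  -2/9  |   -5 ]
  [ 0  0      1     0  |    3 ]
  [ 0  0      0     1  |   -3 ]
R2 := R2 + 2/9·R4
  [ 1  9     -6  6  |    -40 ]
  [ 0  1  -16/9  0  |  -17/3 ]
  [ 0  0      1  0  |      3 ]
  [ 0  0      0  1  |     -3 ]
R1 := R1 − 6·R4
  [ 1  9     -6  0  |    -22 ]
  [ 0  1  -16/9  0  |  -17/3 ]
  [ 0  0      1  0  |      3 ]
  [ 0  0      0  1  |     -3 ]
R2 := R2 + 16/9·R3
  [ 1  9  -6  0  |   -22 ]
  [ 0  1   0  0  |  -1/3 ]
  [ 0  0   1  0  |     3 ]
  [ 0  0   0  1  |    -3 ]
R1 := R1 + 6·R3
  [ 1  9  0  0  |    -4 ]
  [ 0  1  0  0  |  -1/3 ]
  [ 0  0  1  0  |     3 ]
  [ 0  0  0  1  |    -3 ]
R1 := R1 − 9·R2
  [ 1  0  0  0  |    -1 ]
  [ 0  1  0  0  |  -1/3 ]
  [ 0  0  1  0  |     3 ]
  [ 0  0  0  1  |    -3 ]
Reading off the last column: a = -1, b = -1/3, c = 3, d = -3.

(-1, -1/3, 3, -3)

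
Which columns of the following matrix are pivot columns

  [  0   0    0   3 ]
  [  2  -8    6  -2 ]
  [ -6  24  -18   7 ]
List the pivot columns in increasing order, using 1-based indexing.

1, 4

ρ1 <=> ρ2
  [  2  -8    6  -2 ]
  [  0   0    0   3 ]
  [ -6  24  -18   7 ]
ρ1 ← 1/2·ρ1
  [  1  -4    3  -1 ]
  [  0   0    0   3 ]
  [ -6  24  -18   7 ]
ρ3 ← ρ3 + 6·ρ1
  [ 1  -4  3  -1 ]
  [ 0   0  0   3 ]
  [ 0   0  0   1 ]
ρ2 ← 1/3·ρ2
  [ 1  -4  3  -1 ]
  [ 0   0  0   1 ]
  [ 0   0  0   1 ]
ρ3 ← ρ3 − ρ2
  [ 1  -4  3  -1 ]
  [ 0   0  0   1 ]
  [ 0   0  0   0 ]
ρ1 ← ρ1 + ρ2
  [ 1  -4  3  0 ]
  [ 0   0  0  1 ]
  [ 0   0  0  0 ]
Pivot columns are the columns containing a leading 1.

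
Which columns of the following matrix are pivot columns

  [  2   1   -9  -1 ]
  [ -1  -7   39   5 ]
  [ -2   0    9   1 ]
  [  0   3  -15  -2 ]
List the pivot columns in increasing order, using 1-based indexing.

1, 2, 3, 4

Multiply R1 by 1/2.
  [  1  1/2  -9/2  -1/2 ]
  [ -1   -7    39     5 ]
  [ -2    0     9     1 ]
  [  0    3   -15    -2 ]
Add R1 to R2.
  [  1    1/2  -9/2  -1/2 ]
  [  0  -13/2  69/2   9/2 ]
  [ -2      0     9     1 ]
  [  0      3   -15    -2 ]
Add 2 times R1 to R3.
  [ 1    1/2  -9/2  -1/2 ]
  [ 0  -13/2  69/2   9/2 ]
  [ 0      1     0     0 ]
  [ 0      3   -15    -2 ]
Multiply R2 by -2/13.
  [ 1  1/2    -9/2   -1/2 ]
  [ 0    1  -69/13  -9/13 ]
  [ 0    1       0      0 ]
  [ 0    3     -15     -2 ]
Subtract R2 from R3.
  [ 1  1/2    -9/2   -1/2 ]
  [ 0    1  -69/13  -9/13 ]
  [ 0    0   69/13   9/13 ]
  [ 0    3     -15     -2 ]
Subtract 3 times R2 from R4.
  [ 1  1/2    -9/2   -1/2 ]
  [ 0    1  -69/13  -9/13 ]
  [ 0    0   69/13   9/13 ]
  [ 0    0   12/13   1/13 ]
Multiply R3 by 13/69.
  [ 1  1/2    -9/2   -1/2 ]
  [ 0    1  -69/13  -9/13 ]
  [ 0    0       1   3/23 ]
  [ 0    0   12/13   1/13 ]
Subtract 12/13 times R3 from R4.
  [ 1  1/2    -9/2   -1/2 ]
  [ 0    1  -69/13  -9/13 ]
  [ 0    0       1   3/23 ]
  [ 0    0       0  -1/23 ]
Multiply R4 by -23.
  [ 1  1/2    -9/2   -1/2 ]
  [ 0    1  -69/13  -9/13 ]
  [ 0    0       1   3/23 ]
  [ 0    0       0      1 ]
Subtract 3/23 times R4 from R3.
  [ 1  1/2    -9/2   -1/2 ]
  [ 0    1  -69/13  -9/13 ]
  [ 0    0       1      0 ]
  [ 0    0       0      1 ]
Add 9/13 times R4 to R2.
  [ 1  1/2    -9/2  -1/2 ]
  [ 0    1  -69/13     0 ]
  [ 0    0       1     0 ]
  [ 0    0       0     1 ]
Add 1/2 times R4 to R1.
  [ 1  1/2    -9/2  0 ]
  [ 0    1  -69/13  0 ]
  [ 0    0       1  0 ]
  [ 0    0       0  1 ]
Add 69/13 times R3 to R2.
  [ 1  1/2  -9/2  0 ]
  [ 0    1     0  0 ]
  [ 0    0     1  0 ]
  [ 0    0     0  1 ]
Add 9/2 times R3 to R1.
  [ 1  1/2  0  0 ]
  [ 0    1  0  0 ]
  [ 0    0  1  0 ]
  [ 0    0  0  1 ]
Subtract 1/2 times R2 from R1.
  [ 1  0  0  0 ]
  [ 0  1  0  0 ]
  [ 0  0  1  0 ]
  [ 0  0  0  1 ]
Pivot columns are the columns containing a leading 1.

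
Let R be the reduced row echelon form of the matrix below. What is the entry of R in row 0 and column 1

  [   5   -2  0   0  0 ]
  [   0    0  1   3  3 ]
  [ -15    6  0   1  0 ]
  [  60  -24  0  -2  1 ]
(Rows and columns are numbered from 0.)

R1 := 1/5·R1
  [   1  -2/5  0   0  0 ]
  [   0     0  1   3  3 ]
  [ -15     6  0   1  0 ]
  [  60   -24  0  -2  1 ]
R3 := R3 + 15·R1
  [  1  -2/5  0   0  0 ]
  [  0     0  1   3  3 ]
  [  0     0  0   1  0 ]
  [ 60   -24  0  -2  1 ]
R4 := R4 − 60·R1
  [ 1  -2/5  0   0  0 ]
  [ 0     0  1   3  3 ]
  [ 0     0  0   1  0 ]
  [ 0     0  0  -2  1 ]
R4 := R4 + 2·R3
  [ 1  -2/5  0  0  0 ]
  [ 0     0  1  3  3 ]
  [ 0     0  0  1  0 ]
  [ 0     0  0  0  1 ]
R2 := R2 − 3·R4
  [ 1  -2/5  0  0  0 ]
  [ 0     0  1  3  0 ]
  [ 0     0  0  1  0 ]
  [ 0     0  0  0  1 ]
R2 := R2 − 3·R3
  [ 1  -2/5  0  0  0 ]
  [ 0     0  1  0  0 ]
  [ 0     0  0  1  0 ]
  [ 0     0  0  0  1 ]

-2/5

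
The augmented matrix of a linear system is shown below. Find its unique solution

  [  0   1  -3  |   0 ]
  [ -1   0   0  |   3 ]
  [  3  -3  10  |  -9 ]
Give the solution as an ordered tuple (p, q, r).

(-3, 0, 0)

ρ1 <-> ρ2
  [ -1   0   0  |   3 ]
  [  0   1  -3  |   0 ]
  [  3  -3  10  |  -9 ]
ρ1 -> -1·ρ1
  [ 1   0   0  |  -3 ]
  [ 0   1  -3  |   0 ]
  [ 3  -3  10  |  -9 ]
ρ3 -> ρ3 − 3·ρ1
  [ 1   0   0  |  -3 ]
  [ 0   1  -3  |   0 ]
  [ 0  -3  10  |   0 ]
ρ3 -> ρ3 + 3·ρ2
  [ 1  0   0  |  -3 ]
  [ 0  1  -3  |   0 ]
  [ 0  0   1  |   0 ]
ρ2 -> ρ2 + 3·ρ3
  [ 1  0  0  |  -3 ]
  [ 0  1  0  |   0 ]
  [ 0  0  1  |   0 ]
Reading off the last column: p = -3, q = 0, r = 0.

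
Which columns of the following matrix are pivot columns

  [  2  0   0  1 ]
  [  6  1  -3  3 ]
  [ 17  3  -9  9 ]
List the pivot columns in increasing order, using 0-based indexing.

Multiply r1 by 1/2.
  [  1  0   0  1/2 ]
  [  6  1  -3    3 ]
  [ 17  3  -9    9 ]
Subtract 6 times r1 from r2.
  [  1  0   0  1/2 ]
  [  0  1  -3    0 ]
  [ 17  3  -9    9 ]
Subtract 17 times r1 from r3.
  [ 1  0   0  1/2 ]
  [ 0  1  -3    0 ]
  [ 0  3  -9  1/2 ]
Subtract 3 times r2 from r3.
  [ 1  0   0  1/2 ]
  [ 0  1  -3    0 ]
  [ 0  0   0  1/2 ]
Multiply r3 by 2.
  [ 1  0   0  1/2 ]
  [ 0  1  -3    0 ]
  [ 0  0   0    1 ]
Subtract 1/2 times r3 from r1.
  [ 1  0   0  0 ]
  [ 0  1  -3  0 ]
  [ 0  0   0  1 ]
Pivot columns are the columns containing a leading 1.

0, 1, 3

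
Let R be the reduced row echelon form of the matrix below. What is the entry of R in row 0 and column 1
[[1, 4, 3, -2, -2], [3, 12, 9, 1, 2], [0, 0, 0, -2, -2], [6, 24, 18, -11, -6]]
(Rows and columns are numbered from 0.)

R2 → R2 − 3·R1
R4 → R4 − 6·R1
R2 → 1/7·R2
R3 → R3 + 2·R2
R4 → R4 − R2
R3 → 7/2·R3
R4 → R4 − 34/7·R3
R2 → R2 − 8/7·R3
R1 → R1 + 2·R3
R1 → R1 + 2·R2

4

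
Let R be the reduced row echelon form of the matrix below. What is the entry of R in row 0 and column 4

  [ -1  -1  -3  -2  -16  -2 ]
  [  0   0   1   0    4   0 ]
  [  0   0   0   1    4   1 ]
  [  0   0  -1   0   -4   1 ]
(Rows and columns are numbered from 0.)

R1 ← -1·R1
  [ 1  1   3  2  16  2 ]
  [ 0  0   1  0   4  0 ]
  [ 0  0   0  1   4  1 ]
  [ 0  0  -1  0  -4  1 ]
R4 ← R4 + R2
  [ 1  1  3  2  16  2 ]
  [ 0  0  1  0   4  0 ]
  [ 0  0  0  1   4  1 ]
  [ 0  0  0  0   0  1 ]
R3 ← R3 − R4
  [ 1  1  3  2  16  2 ]
  [ 0  0  1  0   4  0 ]
  [ 0  0  0  1   4  0 ]
  [ 0  0  0  0   0  1 ]
R1 ← R1 − 2·R4
  [ 1  1  3  2  16  0 ]
  [ 0  0  1  0   4  0 ]
  [ 0  0  0  1   4  0 ]
  [ 0  0  0  0   0  1 ]
R1 ← R1 − 2·R3
  [ 1  1  3  0  8  0 ]
  [ 0  0  1  0  4  0 ]
  [ 0  0  0  1  4  0 ]
  [ 0  0  0  0  0  1 ]
R1 ← R1 − 3·R2
  [ 1  1  0  0  -4  0 ]
  [ 0  0  1  0   4  0 ]
  [ 0  0  0  1   4  0 ]
  [ 0  0  0  0   0  1 ]

-4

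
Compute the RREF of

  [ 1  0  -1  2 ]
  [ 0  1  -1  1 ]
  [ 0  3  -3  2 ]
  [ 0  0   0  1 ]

r3 := r3 − 3·r2
r3 := -1·r3
r4 := r4 − r3
r2 := r2 − r3
r1 := r1 − 2·r3

[[1, 0, -1, 0], [0, 1, -1, 0], [0, 0, 0, 1], [0, 0, 0, 0]]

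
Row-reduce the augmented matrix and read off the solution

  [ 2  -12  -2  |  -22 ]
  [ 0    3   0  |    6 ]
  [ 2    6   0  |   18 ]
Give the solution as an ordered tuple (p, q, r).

(3, 2, 2)

R1 := 1/2·R1
  [ 1  -6  -1  |  -11 ]
  [ 0   3   0  |    6 ]
  [ 2   6   0  |   18 ]
R3 := R3 − 2·R1
  [ 1  -6  -1  |  -11 ]
  [ 0   3   0  |    6 ]
  [ 0  18   2  |   40 ]
R2 := 1/3·R2
  [ 1  -6  -1  |  -11 ]
  [ 0   1   0  |    2 ]
  [ 0  18   2  |   40 ]
R3 := R3 − 18·R2
  [ 1  -6  -1  |  -11 ]
  [ 0   1   0  |    2 ]
  [ 0   0   2  |    4 ]
R3 := 1/2·R3
  [ 1  -6  -1  |  -11 ]
  [ 0   1   0  |    2 ]
  [ 0   0   1  |    2 ]
R1 := R1 + R3
  [ 1  -6  0  |  -9 ]
  [ 0   1  0  |   2 ]
  [ 0   0  1  |   2 ]
R1 := R1 + 6·R2
  [ 1  0  0  |  3 ]
  [ 0  1  0  |  2 ]
  [ 0  0  1  |  2 ]
Reading off the last column: p = 3, q = 2, r = 2.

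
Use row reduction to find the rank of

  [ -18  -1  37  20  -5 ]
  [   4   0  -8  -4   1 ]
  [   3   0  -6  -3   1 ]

rank = 3

r1 -> -1/18·r1
  [ 1  1/18  -37/18  -10/9  5/18 ]
  [ 4     0      -8     -4     1 ]
  [ 3     0      -6     -3     1 ]
r2 -> r2 − 4·r1
  [ 1  1/18  -37/18  -10/9  5/18 ]
  [ 0  -2/9     2/9    4/9  -1/9 ]
  [ 3     0      -6     -3     1 ]
r3 -> r3 − 3·r1
  [ 1  1/18  -37/18  -10/9  5/18 ]
  [ 0  -2/9     2/9    4/9  -1/9 ]
  [ 0  -1/6     1/6    1/3   1/6 ]
r2 -> -9/2·r2
  [ 1  1/18  -37/18  -10/9  5/18 ]
  [ 0     1      -1     -2   1/2 ]
  [ 0  -1/6     1/6    1/3   1/6 ]
r3 -> r3 + 1/6·r2
  [ 1  1/18  -37/18  -10/9  5/18 ]
  [ 0     1      -1     -2   1/2 ]
  [ 0     0       0      0   1/4 ]
r3 -> 4·r3
  [ 1  1/18  -37/18  -10/9  5/18 ]
  [ 0     1      -1     -2   1/2 ]
  [ 0     0       0      0     1 ]
r2 -> r2 − 1/2·r3
  [ 1  1/18  -37/18  -10/9  5/18 ]
  [ 0     1      -1     -2     0 ]
  [ 0     0       0      0     1 ]
r1 -> r1 − 5/18·r3
  [ 1  1/18  -37/18  -10/9  0 ]
  [ 0     1      -1     -2  0 ]
  [ 0     0       0      0  1 ]
r1 -> r1 − 1/18·r2
  [ 1  0  -2  -1  0 ]
  [ 0  1  -1  -2  0 ]
  [ 0  0   0   0  1 ]
The reduced form has 3 nonzero rows.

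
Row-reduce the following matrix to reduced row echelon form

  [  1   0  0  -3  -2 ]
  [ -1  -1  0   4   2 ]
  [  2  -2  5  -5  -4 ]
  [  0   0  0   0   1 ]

R2 -> R2 + R1
  [ 1   0  0  -3  -2 ]
  [ 0  -1  0   1   0 ]
  [ 2  -2  5  -5  -4 ]
  [ 0   0  0   0   1 ]
R3 -> R3 − 2·R1
  [ 1   0  0  -3  -2 ]
  [ 0  -1  0   1   0 ]
  [ 0  -2  5   1   0 ]
  [ 0   0  0   0   1 ]
R2 -> -1·R2
  [ 1   0  0  -3  -2 ]
  [ 0   1  0  -1   0 ]
  [ 0  -2  5   1   0 ]
  [ 0   0  0   0   1 ]
R3 -> R3 + 2·R2
  [ 1  0  0  -3  -2 ]
  [ 0  1  0  -1   0 ]
  [ 0  0  5  -1   0 ]
  [ 0  0  0   0   1 ]
R3 -> 1/5·R3
  [ 1  0  0    -3  -2 ]
  [ 0  1  0    -1   0 ]
  [ 0  0  1  -1/5   0 ]
  [ 0  0  0     0   1 ]
R1 -> R1 + 2·R4
  [ 1  0  0    -3  0 ]
  [ 0  1  0    -1  0 ]
  [ 0  0  1  -1/5  0 ]
  [ 0  0  0     0  1 ]

[[1, 0, 0, -3, 0], [0, 1, 0, -1, 0], [0, 0, 1, -1/5, 0], [0, 0, 0, 0, 1]]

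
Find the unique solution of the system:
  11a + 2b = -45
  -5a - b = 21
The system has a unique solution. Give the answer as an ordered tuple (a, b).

Form the augmented matrix and row-reduce:
  [ 11   2  |  -45 ]
  [ -5  -1  |   21 ]
r1 -> 1/11·r1
  [  1  2/11  |  -45/11 ]
  [ -5    -1  |      21 ]
r2 -> r2 + 5·r1
  [ 1   2/11  |  -45/11 ]
  [ 0  -1/11  |    6/11 ]
r2 -> -11·r2
  [ 1  2/11  |  -45/11 ]
  [ 0     1  |      -6 ]
r1 -> r1 − 2/11·r2
  [ 1  0  |  -3 ]
  [ 0  1  |  -6 ]
Reading off the last column: a = -3, b = -6.

(-3, -6)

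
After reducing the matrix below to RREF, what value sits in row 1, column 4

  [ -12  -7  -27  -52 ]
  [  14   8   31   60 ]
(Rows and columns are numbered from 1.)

2

R1 → -1/12·R1
  [  1  7/12  9/4  13/3 ]
  [ 14     8   31    60 ]
R2 → R2 − 14·R1
  [ 1  7/12   9/4  13/3 ]
  [ 0  -1/6  -1/2  -2/3 ]
R2 → -6·R2
  [ 1  7/12  9/4  13/3 ]
  [ 0     1    3     4 ]
R1 → R1 − 7/12·R2
  [ 1  0  1/2  2 ]
  [ 0  1    3  4 ]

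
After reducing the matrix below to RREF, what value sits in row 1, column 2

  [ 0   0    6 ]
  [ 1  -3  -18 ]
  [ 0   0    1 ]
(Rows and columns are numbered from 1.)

ρ1 <=> ρ2
  [ 1  -3  -18 ]
  [ 0   0    6 ]
  [ 0   0    1 ]
ρ2 := 1/6·ρ2
  [ 1  -3  -18 ]
  [ 0   0    1 ]
  [ 0   0    1 ]
ρ3 := ρ3 − ρ2
  [ 1  -3  -18 ]
  [ 0   0    1 ]
  [ 0   0    0 ]
ρ1 := ρ1 + 18·ρ2
  [ 1  -3  0 ]
  [ 0   0  1 ]
  [ 0   0  0 ]

-3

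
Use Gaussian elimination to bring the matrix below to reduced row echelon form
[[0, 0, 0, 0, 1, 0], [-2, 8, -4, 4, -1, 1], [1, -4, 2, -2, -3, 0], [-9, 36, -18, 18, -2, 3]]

Swap r1 and r2.
  [ -2   8   -4   4  -1  1 ]
  [  0   0    0   0   1  0 ]
  [  1  -4    2  -2  -3  0 ]
  [ -9  36  -18  18  -2  3 ]
Multiply r1 by -1/2.
  [  1  -4    2  -2  1/2  -1/2 ]
  [  0   0    0   0    1     0 ]
  [  1  -4    2  -2   -3     0 ]
  [ -9  36  -18  18   -2     3 ]
Subtract r1 from r3.
  [  1  -4    2  -2   1/2  -1/2 ]
  [  0   0    0   0     1     0 ]
  [  0   0    0   0  -7/2   1/2 ]
  [ -9  36  -18  18    -2     3 ]
Add 9 times r1 to r4.
  [ 1  -4  2  -2   1/2  -1/2 ]
  [ 0   0  0   0     1     0 ]
  [ 0   0  0   0  -7/2   1/2 ]
  [ 0   0  0   0   5/2  -3/2 ]
Add 7/2 times r2 to r3.
  [ 1  -4  2  -2  1/2  -1/2 ]
  [ 0   0  0   0    1     0 ]
  [ 0   0  0   0    0   1/2 ]
  [ 0   0  0   0  5/2  -3/2 ]
Subtract 5/2 times r2 from r4.
  [ 1  -4  2  -2  1/2  -1/2 ]
  [ 0   0  0   0    1     0 ]
  [ 0   0  0   0    0   1/2 ]
  [ 0   0  0   0    0  -3/2 ]
Multiply r3 by 2.
  [ 1  -4  2  -2  1/2  -1/2 ]
  [ 0   0  0   0    1     0 ]
  [ 0   0  0   0    0     1 ]
  [ 0   0  0   0    0  -3/2 ]
Add 3/2 times r3 to r4.
  [ 1  -4  2  -2  1/2  -1/2 ]
  [ 0   0  0   0    1     0 ]
  [ 0   0  0   0    0     1 ]
  [ 0   0  0   0    0     0 ]
Add 1/2 times r3 to r1.
  [ 1  -4  2  -2  1/2  0 ]
  [ 0   0  0   0    1  0 ]
  [ 0   0  0   0    0  1 ]
  [ 0   0  0   0    0  0 ]
Subtract 1/2 times r2 from r1.
  [ 1  -4  2  -2  0  0 ]
  [ 0   0  0   0  1  0 ]
  [ 0   0  0   0  0  1 ]
  [ 0   0  0   0  0  0 ]

[[1, -4, 2, -2, 0, 0], [0, 0, 0, 0, 1, 0], [0, 0, 0, 0, 0, 1], [0, 0, 0, 0, 0, 0]]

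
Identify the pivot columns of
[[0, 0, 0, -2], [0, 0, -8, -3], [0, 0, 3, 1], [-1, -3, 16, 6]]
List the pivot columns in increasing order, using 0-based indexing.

R1 <-> R4
  [ -1  -3  16   6 ]
  [  0   0  -8  -3 ]
  [  0   0   3   1 ]
  [  0   0   0  -2 ]
R1 ← -1·R1
  [ 1  3  -16  -6 ]
  [ 0  0   -8  -3 ]
  [ 0  0    3   1 ]
  [ 0  0    0  -2 ]
R2 ← -1/8·R2
  [ 1  3  -16   -6 ]
  [ 0  0    1  3/8 ]
  [ 0  0    3    1 ]
  [ 0  0    0   -2 ]
R3 ← R3 − 3·R2
  [ 1  3  -16    -6 ]
  [ 0  0    1   3/8 ]
  [ 0  0    0  -1/8 ]
  [ 0  0    0    -2 ]
R3 ← -8·R3
  [ 1  3  -16   -6 ]
  [ 0  0    1  3/8 ]
  [ 0  0    0    1 ]
  [ 0  0    0   -2 ]
R4 ← R4 + 2·R3
  [ 1  3  -16   -6 ]
  [ 0  0    1  3/8 ]
  [ 0  0    0    1 ]
  [ 0  0    0    0 ]
R2 ← R2 − 3/8·R3
  [ 1  3  -16  -6 ]
  [ 0  0    1   0 ]
  [ 0  0    0   1 ]
  [ 0  0    0   0 ]
R1 ← R1 + 6·R3
  [ 1  3  -16  0 ]
  [ 0  0    1  0 ]
  [ 0  0    0  1 ]
  [ 0  0    0  0 ]
R1 ← R1 + 16·R2
  [ 1  3  0  0 ]
  [ 0  0  1  0 ]
  [ 0  0  0  1 ]
  [ 0  0  0  0 ]
Pivot columns are the columns containing a leading 1.

0, 2, 3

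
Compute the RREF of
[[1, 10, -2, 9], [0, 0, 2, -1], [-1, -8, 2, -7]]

r3 := r3 + r1
  [ 1  10  -2   9 ]
  [ 0   0   2  -1 ]
  [ 0   2   0   2 ]
r2 <=> r3
  [ 1  10  -2   9 ]
  [ 0   2   0   2 ]
  [ 0   0   2  -1 ]
r2 := 1/2·r2
  [ 1  10  -2   9 ]
  [ 0   1   0   1 ]
  [ 0   0   2  -1 ]
r3 := 1/2·r3
  [ 1  10  -2     9 ]
  [ 0   1   0     1 ]
  [ 0   0   1  -1/2 ]
r1 := r1 + 2·r3
  [ 1  10  0     8 ]
  [ 0   1  0     1 ]
  [ 0   0  1  -1/2 ]
r1 := r1 − 10·r2
  [ 1  0  0    -2 ]
  [ 0  1  0     1 ]
  [ 0  0  1  -1/2 ]

[[1, 0, 0, -2], [0, 1, 0, 1], [0, 0, 1, -1/2]]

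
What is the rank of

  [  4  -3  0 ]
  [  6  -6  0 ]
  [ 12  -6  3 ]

rank = 3

Multiply R1 by 1/4.
Subtract 6 times R1 from R2.
Subtract 12 times R1 from R3.
Multiply R2 by -2/3.
Subtract 3 times R2 from R3.
Multiply R3 by 1/3.
Add 3/4 times R2 to R1.
The reduced form has 3 nonzero rows.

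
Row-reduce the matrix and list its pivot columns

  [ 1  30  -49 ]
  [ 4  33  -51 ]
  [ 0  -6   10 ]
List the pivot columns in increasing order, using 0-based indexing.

0, 1

Subtract 4 times ρ1 from ρ2.
Multiply ρ2 by -1/87.
Add 6 times ρ2 to ρ3.
Subtract 30 times ρ2 from ρ1.
Pivot columns are the columns containing a leading 1.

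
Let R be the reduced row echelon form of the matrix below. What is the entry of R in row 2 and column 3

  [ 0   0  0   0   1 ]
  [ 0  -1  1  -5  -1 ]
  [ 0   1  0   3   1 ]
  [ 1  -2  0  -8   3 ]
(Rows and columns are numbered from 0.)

-2

ρ1 <=> ρ4
  [ 1  -2  0  -8   3 ]
  [ 0  -1  1  -5  -1 ]
  [ 0   1  0   3   1 ]
  [ 0   0  0   0   1 ]
ρ2 ← -1·ρ2
  [ 1  -2   0  -8  3 ]
  [ 0   1  -1   5  1 ]
  [ 0   1   0   3  1 ]
  [ 0   0   0   0  1 ]
ρ3 ← ρ3 − ρ2
  [ 1  -2   0  -8  3 ]
  [ 0   1  -1   5  1 ]
  [ 0   0   1  -2  0 ]
  [ 0   0   0   0  1 ]
ρ2 ← ρ2 − ρ4
  [ 1  -2   0  -8  3 ]
  [ 0   1  -1   5  0 ]
  [ 0   0   1  -2  0 ]
  [ 0   0   0   0  1 ]
ρ1 ← ρ1 − 3·ρ4
  [ 1  -2   0  -8  0 ]
  [ 0   1  -1   5  0 ]
  [ 0   0   1  -2  0 ]
  [ 0   0   0   0  1 ]
ρ2 ← ρ2 + ρ3
  [ 1  -2  0  -8  0 ]
  [ 0   1  0   3  0 ]
  [ 0   0  1  -2  0 ]
  [ 0   0  0   0  1 ]
ρ1 ← ρ1 + 2·ρ2
  [ 1  0  0  -2  0 ]
  [ 0  1  0   3  0 ]
  [ 0  0  1  -2  0 ]
  [ 0  0  0   0  1 ]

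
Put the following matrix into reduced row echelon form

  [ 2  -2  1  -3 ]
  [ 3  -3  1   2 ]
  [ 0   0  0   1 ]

ρ1 ← 1/2·ρ1
  [ 1  -1  1/2  -3/2 ]
  [ 3  -3    1     2 ]
  [ 0   0    0     1 ]
ρ2 ← ρ2 − 3·ρ1
  [ 1  -1   1/2  -3/2 ]
  [ 0   0  -1/2  13/2 ]
  [ 0   0     0     1 ]
ρ2 ← -2·ρ2
  [ 1  -1  1/2  -3/2 ]
  [ 0   0    1   -13 ]
  [ 0   0    0     1 ]
ρ2 ← ρ2 + 13·ρ3
  [ 1  -1  1/2  -3/2 ]
  [ 0   0    1     0 ]
  [ 0   0    0     1 ]
ρ1 ← ρ1 + 3/2·ρ3
  [ 1  -1  1/2  0 ]
  [ 0   0    1  0 ]
  [ 0   0    0  1 ]
ρ1 ← ρ1 − 1/2·ρ2
  [ 1  -1  0  0 ]
  [ 0   0  1  0 ]
  [ 0   0  0  1 ]

[[1, -1, 0, 0], [0, 0, 1, 0], [0, 0, 0, 1]]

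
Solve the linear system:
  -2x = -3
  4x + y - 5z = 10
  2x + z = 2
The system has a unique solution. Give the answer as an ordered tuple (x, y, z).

(3/2, -1, -1)

Form the augmented matrix and row-reduce:
  [ -2  0   0  |  -3 ]
  [  4  1  -5  |  10 ]
  [  2  0   1  |   2 ]
r1 ← -1/2·r1
  [ 1  0   0  |  3/2 ]
  [ 4  1  -5  |   10 ]
  [ 2  0   1  |    2 ]
r2 ← r2 − 4·r1
  [ 1  0   0  |  3/2 ]
  [ 0  1  -5  |    4 ]
  [ 2  0   1  |    2 ]
r3 ← r3 − 2·r1
  [ 1  0   0  |  3/2 ]
  [ 0  1  -5  |    4 ]
  [ 0  0   1  |   -1 ]
r2 ← r2 + 5·r3
  [ 1  0  0  |  3/2 ]
  [ 0  1  0  |   -1 ]
  [ 0  0  1  |   -1 ]
Reading off the last column: x = 3/2, y = -1, z = -1.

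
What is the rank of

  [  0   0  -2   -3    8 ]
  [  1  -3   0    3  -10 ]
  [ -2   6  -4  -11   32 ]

R1 ↔ R2
  [  1  -3   0    3  -10 ]
  [  0   0  -2   -3    8 ]
  [ -2   6  -4  -11   32 ]
R3 ← R3 + 2·R1
  [ 1  -3   0   3  -10 ]
  [ 0   0  -2  -3    8 ]
  [ 0   0  -4  -5   12 ]
R2 ← -1/2·R2
  [ 1  -3   0    3  -10 ]
  [ 0   0   1  3/2   -4 ]
  [ 0   0  -4   -5   12 ]
R3 ← R3 + 4·R2
  [ 1  -3  0    3  -10 ]
  [ 0   0  1  3/2   -4 ]
  [ 0   0  0    1   -4 ]
R2 ← R2 − 3/2·R3
  [ 1  -3  0  3  -10 ]
  [ 0   0  1  0    2 ]
  [ 0   0  0  1   -4 ]
R1 ← R1 − 3·R3
  [ 1  -3  0  0   2 ]
  [ 0   0  1  0   2 ]
  [ 0   0  0  1  -4 ]
The reduced form has 3 nonzero rows.

rank = 3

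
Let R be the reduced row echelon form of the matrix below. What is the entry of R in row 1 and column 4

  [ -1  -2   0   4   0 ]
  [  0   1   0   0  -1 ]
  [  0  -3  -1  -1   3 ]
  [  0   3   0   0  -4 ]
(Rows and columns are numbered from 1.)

Multiply R1 by -1.
  [ 1   2   0  -4   0 ]
  [ 0   1   0   0  -1 ]
  [ 0  -3  -1  -1   3 ]
  [ 0   3   0   0  -4 ]
Add 3 times R2 to R3.
  [ 1  2   0  -4   0 ]
  [ 0  1   0   0  -1 ]
  [ 0  0  -1  -1   0 ]
  [ 0  3   0   0  -4 ]
Subtract 3 times R2 from R4.
  [ 1  2   0  -4   0 ]
  [ 0  1   0   0  -1 ]
  [ 0  0  -1  -1   0 ]
  [ 0  0   0   0  -1 ]
Multiply R3 by -1.
  [ 1  2  0  -4   0 ]
  [ 0  1  0   0  -1 ]
  [ 0  0  1   1   0 ]
  [ 0  0  0   0  -1 ]
Multiply R4 by -1.
  [ 1  2  0  -4   0 ]
  [ 0  1  0   0  -1 ]
  [ 0  0  1   1   0 ]
  [ 0  0  0   0   1 ]
Add R4 to R2.
  [ 1  2  0  -4  0 ]
  [ 0  1  0   0  0 ]
  [ 0  0  1   1  0 ]
  [ 0  0  0   0  1 ]
Subtract 2 times R2 from R1.
  [ 1  0  0  -4  0 ]
  [ 0  1  0   0  0 ]
  [ 0  0  1   1  0 ]
  [ 0  0  0   0  1 ]

-4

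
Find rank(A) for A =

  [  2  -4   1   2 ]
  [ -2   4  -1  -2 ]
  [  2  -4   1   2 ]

rank = 1

r1 ← 1/2·r1
  [  1  -2  1/2   1 ]
  [ -2   4   -1  -2 ]
  [  2  -4    1   2 ]
r2 ← r2 + 2·r1
  [ 1  -2  1/2  1 ]
  [ 0   0    0  0 ]
  [ 2  -4    1  2 ]
r3 ← r3 − 2·r1
  [ 1  -2  1/2  1 ]
  [ 0   0    0  0 ]
  [ 0   0    0  0 ]
The reduced form has 1 nonzero row.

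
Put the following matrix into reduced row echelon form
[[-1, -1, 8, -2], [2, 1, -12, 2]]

Multiply ρ1 by -1.
  [ 1  1   -8  2 ]
  [ 2  1  -12  2 ]
Subtract 2 times ρ1 from ρ2.
  [ 1   1  -8   2 ]
  [ 0  -1   4  -2 ]
Multiply ρ2 by -1.
  [ 1  1  -8  2 ]
  [ 0  1  -4  2 ]
Subtract ρ2 from ρ1.
  [ 1  0  -4  0 ]
  [ 0  1  -4  2 ]

[[1, 0, -4, 0], [0, 1, -4, 2]]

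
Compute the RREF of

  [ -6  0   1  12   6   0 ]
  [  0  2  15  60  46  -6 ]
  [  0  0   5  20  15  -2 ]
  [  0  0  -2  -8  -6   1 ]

R1 -> -1/6·R1
R2 -> 1/2·R2
R3 -> 1/5·R3
R4 -> R4 + 2·R3
R4 -> 5·R4
R3 -> R3 + 2/5·R4
R2 -> R2 + 3·R4
R2 -> R2 − 15/2·R3
R1 -> R1 + 1/6·R3

[[1, 0, 0, -4/3, -1/2, 0], [0, 1, 0, 0, 1/2, 0], [0, 0, 1, 4, 3, 0], [0, 0, 0, 0, 0, 1]]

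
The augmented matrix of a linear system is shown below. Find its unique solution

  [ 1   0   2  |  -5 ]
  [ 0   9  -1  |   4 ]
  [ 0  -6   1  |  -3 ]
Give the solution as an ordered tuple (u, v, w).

ρ2 := 1/9·ρ2
  [ 1   0     2  |   -5 ]
  [ 0   1  -1/9  |  4/9 ]
  [ 0  -6     1  |   -3 ]
ρ3 := ρ3 + 6·ρ2
  [ 1  0     2  |    -5 ]
  [ 0  1  -1/9  |   4/9 ]
  [ 0  0   1/3  |  -1/3 ]
ρ3 := 3·ρ3
  [ 1  0     2  |   -5 ]
  [ 0  1  -1/9  |  4/9 ]
  [ 0  0     1  |   -1 ]
ρ2 := ρ2 + 1/9·ρ3
  [ 1  0  2  |   -5 ]
  [ 0  1  0  |  1/3 ]
  [ 0  0  1  |   -1 ]
ρ1 := ρ1 − 2·ρ3
  [ 1  0  0  |   -3 ]
  [ 0  1  0  |  1/3 ]
  [ 0  0  1  |   -1 ]
Reading off the last column: u = -3, v = 1/3, w = -1.

(-3, 1/3, -1)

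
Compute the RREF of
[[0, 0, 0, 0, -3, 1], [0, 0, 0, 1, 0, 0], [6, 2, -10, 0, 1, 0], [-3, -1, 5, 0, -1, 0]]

[[1, 1/3, -5/3, 0, 0, 0], [0, 0, 0, 1, 0, 0], [0, 0, 0, 0, 1, 0], [0, 0, 0, 0, 0, 1]]

ρ1 <=> ρ3
  [  6   2  -10  0   1  0 ]
  [  0   0    0  1   0  0 ]
  [  0   0    0  0  -3  1 ]
  [ -3  -1    5  0  -1  0 ]
ρ1 ← 1/6·ρ1
  [  1  1/3  -5/3  0  1/6  0 ]
  [  0    0     0  1    0  0 ]
  [  0    0     0  0   -3  1 ]
  [ -3   -1     5  0   -1  0 ]
ρ4 ← ρ4 + 3·ρ1
  [ 1  1/3  -5/3  0   1/6  0 ]
  [ 0    0     0  1     0  0 ]
  [ 0    0     0  0    -3  1 ]
  [ 0    0     0  0  -1/2  0 ]
ρ3 ← -1/3·ρ3
  [ 1  1/3  -5/3  0   1/6     0 ]
  [ 0    0     0  1     0     0 ]
  [ 0    0     0  0     1  -1/3 ]
  [ 0    0     0  0  -1/2     0 ]
ρ4 ← ρ4 + 1/2·ρ3
  [ 1  1/3  -5/3  0  1/6     0 ]
  [ 0    0     0  1    0     0 ]
  [ 0    0     0  0    1  -1/3 ]
  [ 0    0     0  0    0  -1/6 ]
ρ4 ← -6·ρ4
  [ 1  1/3  -5/3  0  1/6     0 ]
  [ 0    0     0  1    0     0 ]
  [ 0    0     0  0    1  -1/3 ]
  [ 0    0     0  0    0     1 ]
ρ3 ← ρ3 + 1/3·ρ4
  [ 1  1/3  -5/3  0  1/6  0 ]
  [ 0    0     0  1    0  0 ]
  [ 0    0     0  0    1  0 ]
  [ 0    0     0  0    0  1 ]
ρ1 ← ρ1 − 1/6·ρ3
  [ 1  1/3  -5/3  0  0  0 ]
  [ 0    0     0  1  0  0 ]
  [ 0    0     0  0  1  0 ]
  [ 0    0     0  0  0  1 ]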